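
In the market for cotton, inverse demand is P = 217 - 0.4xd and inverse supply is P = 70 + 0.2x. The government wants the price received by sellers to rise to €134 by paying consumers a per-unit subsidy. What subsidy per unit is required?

At a seller price of 134, quantity supplied is -350 + 5·134 = 320.
Buyers absorb 320 only when they pay Pb = 217 − 0.4·320 = 89.
s = Ps − Pb = 134 − 89 = 45.

Required subsidy s = €45 per unit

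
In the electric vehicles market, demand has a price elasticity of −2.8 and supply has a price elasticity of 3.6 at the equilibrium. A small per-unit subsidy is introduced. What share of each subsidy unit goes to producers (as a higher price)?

For a small subsidy around the equilibrium, the benefit split depends on the relative slopes, which at a point are proportional to the elasticities.
Buyer share = εs/(εs + |εd|) = 3.6/(3.6 + 2.8) = 0.5625; seller share = |εd|/(εs + |εd|) = 0.4375.
So producers capture 0.4375 of the subsidy.

Producer share = 0.4375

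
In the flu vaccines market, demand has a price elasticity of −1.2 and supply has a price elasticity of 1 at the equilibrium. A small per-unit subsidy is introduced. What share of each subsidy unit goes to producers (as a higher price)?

For a small subsidy around the equilibrium, the benefit split depends on the relative slopes, which at a point are proportional to the elasticities.
Buyer share = εs/(εs + |εd|) = 1/(1 + 1.2) = 5/11; seller share = |εd|/(εs + |εd|) = 6/11.
So producers capture 6/11 of the subsidy.

Producer share = 6/11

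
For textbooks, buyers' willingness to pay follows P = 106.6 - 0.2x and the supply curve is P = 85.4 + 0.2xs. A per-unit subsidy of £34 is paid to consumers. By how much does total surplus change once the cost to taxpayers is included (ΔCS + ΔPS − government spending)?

Net change in total surplus = -£1445

Pre-subsidy: 106.6 - 0.2x = 85.4 + 0.2x gives x* = 53 and P* = 96.
With the rebate, buyers effectively pay Pb = Ps − 34, where Ps is the price sellers receive.
On the curves, Pb = 106.6 - 0.2x and Ps = 85.4 + 0.2x; the wedge Ps − Pb = 34 gives 85.4 + 0.2x − (106.6 - 0.2x) = 34, so x' = 138.
Then Pb = 106.6 − 0.2·138 = 79 and Ps = 85.4 + 0.2·138 = 113.
ΔCS = ½(53 + 138)(96 − 79) = 1623.5; ΔPS = ½(53 + 138)(113 − 96) = 1623.5.
Government spending = 34 × 138 = 4692.
Net change = 1623.5 + 1623.5 − 4692 = -1445. The loss equals the DWL triangle ½·34·85.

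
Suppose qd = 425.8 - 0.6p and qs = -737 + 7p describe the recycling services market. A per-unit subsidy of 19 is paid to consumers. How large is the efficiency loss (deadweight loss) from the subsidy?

Pre-subsidy: 425.8 - 0.6p = -737 + 7p gives p* = 153, q* = 334.
With the rebate, buyers effectively pay pb = ps − 19, where ps is the price sellers receive.
Demand in terms of ps becomes qd = 425.8 − 0.6(ps − 19) = 437.2 - 0.6ps. Setting this equal to supply: 437.2 - 0.6ps = -737 + 7ps, so ps = 154.5.
Buyers pay pb = 154.5 − 19 = 135.5; q' = -737 + 7·154.5 = 344.5.
The subsidy expands output by 344.5 − 334 = 10.5 past the efficient level; on those units the gap between marginal cost and willingness to pay runs from 0 up to 19.
DWL = ½ × 19 × 10.5 = 99.75.

Deadweight loss = 99.75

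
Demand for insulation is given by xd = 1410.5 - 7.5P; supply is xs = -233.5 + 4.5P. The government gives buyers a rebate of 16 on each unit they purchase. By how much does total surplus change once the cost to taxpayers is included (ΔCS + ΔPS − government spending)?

Pre-subsidy: 1410.5 - 7.5P = -233.5 + 4.5P gives P* = 137, x* = 383.
With the rebate, buyers effectively pay Pb = Ps − 16, where Ps is the price sellers receive.
Demand in terms of Ps becomes xd = 1410.5 − 7.5(Ps − 16) = 1530.5 - 7.5Ps. Setting this equal to supply: 1530.5 - 7.5Ps = -233.5 + 4.5Ps, so Ps = 147.
Buyers pay Pb = 147 − 16 = 131; x' = -233.5 + 4.5·147 = 428.
ΔCS = ½(383 + 428)(137 − 131) = 2433; ΔPS = ½(383 + 428)(147 − 137) = 4055.
Government spending = 16 × 428 = 6848.
Net change = 2433 + 4055 − 6848 = -360. The loss equals the DWL triangle ½·16·45.

Net change in total surplus = -360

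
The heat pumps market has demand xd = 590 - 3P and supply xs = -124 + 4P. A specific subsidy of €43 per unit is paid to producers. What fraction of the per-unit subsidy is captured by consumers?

Consumer share = 4/7

Pre-subsidy: 590 - 3P = -124 + 4P gives P* = 102, x* = 284.
With the subsidy, sellers receive Ps = Pb + 43 for each unit, where Pb is the price buyers pay.
Supply in terms of Pb becomes xs = -124 + 4(Pb + 43) = 48 + 4Pb. Setting this equal to demand: 590 - 3Pb = 48 + 4Pb, so Pb = 542/7.
Sellers receive Ps = 542/7 + 43 = 843/7; x' = 590 − 3·(542/7) = 2504/7.
Buyers' price falls by P* − Pb = 102 − 542/7 = 172/7; sellers' price rises by Ps − P* = 843/7 − 102 = 129/7.
So consumers capture (172/7)/43 = 4/7 of each unit of subsidy.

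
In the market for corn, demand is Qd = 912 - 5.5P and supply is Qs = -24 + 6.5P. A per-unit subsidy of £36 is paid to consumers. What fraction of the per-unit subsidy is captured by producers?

Producer share = 11/24

Pre-subsidy: 912 - 5.5P = -24 + 6.5P gives P* = 78, Q* = 483.
With the rebate, buyers effectively pay Pb = Ps − 36, where Ps is the price sellers receive.
Demand in terms of Ps becomes Qd = 912 − 5.5(Ps − 36) = 1110 - 5.5Ps. Setting this equal to supply: 1110 - 5.5Ps = -24 + 6.5Ps, so Ps = 94.5.
Buyers pay Pb = 94.5 − 36 = 58.5; Q' = -24 + 6.5·94.5 = 590.25.
Buyers' price falls by P* − Pb = 78 − 58.5 = 19.5; sellers' price rises by Ps − P* = 94.5 − 78 = 16.5.
So producers capture 16.5/36 = 11/24 of each unit of subsidy.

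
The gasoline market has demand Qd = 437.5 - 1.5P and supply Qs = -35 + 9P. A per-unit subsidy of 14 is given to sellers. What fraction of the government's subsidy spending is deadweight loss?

DWL / government spending = 9/388

Pre-subsidy: 437.5 - 1.5P = -35 + 9P gives P* = 45, Q* = 370.
With the subsidy, sellers receive Ps = Pb + 14 for each unit, where Pb is the price buyers pay.
Supply in terms of Pb becomes Qs = -35 + 9(Pb + 14) = 91 + 9Pb. Setting this equal to demand: 437.5 - 1.5Pb = 91 + 9Pb, so Pb = 33.
Sellers receive Ps = 33 + 14 = 47; Q' = 437.5 − 1.5·33 = 388.
ΔCS = ½(370 + 388)(45 − 33) = 4548; ΔPS = ½(370 + 388)(47 − 45) = 758.
Government spending = 14 × 388 = 5432.
DWL = ½ × 14 × (388 − 370) = 126; fraction = 126 / 5432 = 9/388.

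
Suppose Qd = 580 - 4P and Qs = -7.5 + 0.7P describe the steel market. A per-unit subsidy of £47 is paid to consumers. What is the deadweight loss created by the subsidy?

Pre-subsidy: 580 - 4P = -7.5 + 0.7P gives P* = 125, Q* = 80.
With the rebate, buyers effectively pay Pb = Ps − 47, where Ps is the price sellers receive.
Demand in terms of Ps becomes Qd = 580 − 4(Ps − 47) = 768 - 4Ps. Setting this equal to supply: 768 - 4Ps = -7.5 + 0.7Ps, so Ps = 165.
Buyers pay Pb = 165 − 47 = 118; Q' = -7.5 + 0.7·165 = 108.
The subsidy expands output by 108 − 80 = 28 past the efficient level; on those units the gap between marginal cost and willingness to pay runs from 0 up to 47.
DWL = ½ × 47 × 28 = 658.

Deadweight loss = £658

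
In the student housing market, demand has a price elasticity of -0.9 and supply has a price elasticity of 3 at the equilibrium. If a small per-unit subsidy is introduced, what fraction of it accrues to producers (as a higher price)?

For a small subsidy around the equilibrium, the benefit split depends on the relative slopes, which at a point are proportional to the elasticities.
Buyer share = εs/(εs + |εd|) = 3/(3 + 0.9) = 10/13; seller share = |εd|/(εs + |εd|) = 3/13.
So producers capture 3/13 of the subsidy.

Producer share = 3/13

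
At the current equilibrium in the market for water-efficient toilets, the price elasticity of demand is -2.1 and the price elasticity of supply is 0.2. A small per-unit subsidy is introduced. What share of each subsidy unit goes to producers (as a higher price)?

For a small subsidy around the equilibrium, the benefit split depends on the relative slopes, which at a point are proportional to the elasticities.
Buyer share = εs/(εs + |εd|) = 0.2/(0.2 + 2.1) = 2/23; seller share = |εd|/(εs + |εd|) = 21/23.
So producers capture 21/23 of the subsidy.

Producer share = 21/23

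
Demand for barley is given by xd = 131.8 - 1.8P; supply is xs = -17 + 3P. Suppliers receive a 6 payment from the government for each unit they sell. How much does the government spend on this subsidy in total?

Government cost = 496.5

Pre-subsidy: 131.8 - 1.8P = -17 + 3P gives P* = 31, x* = 76.
With the subsidy, sellers receive Ps = Pb + 6 for each unit, where Pb is the price buyers pay.
Supply in terms of Pb becomes xs = -17 + 3(Pb + 6) = 1 + 3Pb. Setting this equal to demand: 131.8 - 1.8Pb = 1 + 3Pb, so Pb = 27.25.
Sellers receive Ps = 27.25 + 6 = 33.25; x' = 131.8 − 1.8·27.25 = 82.75.
Government outlay = subsidy × quantity = 6 × 82.75 = 496.5.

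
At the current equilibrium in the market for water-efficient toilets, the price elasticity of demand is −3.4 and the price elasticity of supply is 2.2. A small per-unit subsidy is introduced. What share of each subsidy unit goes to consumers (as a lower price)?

For a small subsidy around the equilibrium, the benefit split depends on the relative slopes, which at a point are proportional to the elasticities.
Buyer share = εs/(εs + |εd|) = 2.2/(2.2 + 3.4) = 11/28; seller share = |εd|/(εs + |εd|) = 17/28.

Consumer share = 11/28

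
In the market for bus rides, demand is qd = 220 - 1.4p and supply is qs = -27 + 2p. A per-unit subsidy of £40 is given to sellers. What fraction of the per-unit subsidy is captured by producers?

Producer share = 7/17

Pre-subsidy: 220 - 1.4p = -27 + 2p gives p* = 1235/17, q* = 2011/17.
With the subsidy, sellers receive ps = pb + 40 for each unit, where pb is the price buyers pay.
Supply in terms of pb becomes qs = -27 + 2(pb + 40) = 53 + 2pb. Setting this equal to demand: 220 - 1.4pb = 53 + 2pb, so pb = 835/17.
Sellers receive ps = 835/17 + 40 = 1515/17; q' = 220 − 1.4·(835/17) = 2571/17.
Buyers' price falls by p* − pb = 1235/17 − 835/17 = 400/17; sellers' price rises by ps − p* = 1515/17 − 1235/17 = 280/17.
So producers capture (280/17)/40 = 7/17 of each unit of subsidy.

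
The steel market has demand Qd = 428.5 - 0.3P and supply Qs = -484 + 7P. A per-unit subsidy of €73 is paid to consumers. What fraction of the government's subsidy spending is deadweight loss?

Pre-subsidy: 428.5 - 0.3P = -484 + 7P gives P* = 125, Q* = 391.
With the rebate, buyers effectively pay Pb = Ps − 73, where Ps is the price sellers receive.
Demand in terms of Ps becomes Qd = 428.5 − 0.3(Ps − 73) = 450.4 - 0.3Ps. Setting this equal to supply: 450.4 - 0.3Ps = -484 + 7Ps, so Ps = 128.
Buyers pay Pb = 128 − 73 = 55; Q' = -484 + 7·128 = 412.
ΔCS = ½(391 + 412)(125 − 55) = 28105; ΔPS = ½(391 + 412)(128 − 125) = 1204.5.
Government spending = 73 × 412 = 30076.
DWL = ½ × 73 × (412 − 391) = 766.5; fraction = 766.5 / 30076 = 21/824.

DWL / government spending = 21/824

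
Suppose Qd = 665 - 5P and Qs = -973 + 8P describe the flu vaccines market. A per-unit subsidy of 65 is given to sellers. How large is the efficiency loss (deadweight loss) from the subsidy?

Deadweight loss = 6500

Pre-subsidy: 665 - 5P = -973 + 8P gives P* = 126, Q* = 35.
With the subsidy, sellers receive Ps = Pb + 65 for each unit, where Pb is the price buyers pay.
Supply in terms of Pb becomes Qs = -973 + 8(Pb + 65) = -453 + 8Pb. Setting this equal to demand: 665 - 5Pb = -453 + 8Pb, so Pb = 86.
Sellers receive Ps = 86 + 65 = 151; Q' = 665 − 5·86 = 235.
The subsidy expands output by 235 − 35 = 200 past the efficient level; on those units the gap between marginal cost and willingness to pay runs from 0 up to 65.
DWL = ½ × 65 × 200 = 6500.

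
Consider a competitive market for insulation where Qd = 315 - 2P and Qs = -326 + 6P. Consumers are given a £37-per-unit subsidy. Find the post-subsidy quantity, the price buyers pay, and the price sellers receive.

Q' = 210.25; buyers pay £52.375; sellers receive £89.375

Pre-subsidy: 315 - 2P = -326 + 6P gives P* = 80.125, Q* = 154.75.
With the rebate, buyers effectively pay Pb = Ps − 37, where Ps is the price sellers receive.
Demand in terms of Ps becomes Qd = 315 − 2(Ps − 37) = 389 - 2Ps. Setting this equal to supply: 389 - 2Ps = -326 + 6Ps, so Ps = 89.375.
Buyers pay Pb = 89.375 − 37 = 52.375; Q' = -326 + 6·89.375 = 210.25.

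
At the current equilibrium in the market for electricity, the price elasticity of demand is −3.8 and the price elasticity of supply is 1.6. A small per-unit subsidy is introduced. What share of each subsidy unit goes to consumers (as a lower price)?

For a small subsidy around the equilibrium, the benefit split depends on the relative slopes, which at a point are proportional to the elasticities.
Buyer share = εs/(εs + |εd|) = 1.6/(1.6 + 3.8) = 8/27; seller share = |εd|/(εs + |εd|) = 19/27.

Consumer share = 8/27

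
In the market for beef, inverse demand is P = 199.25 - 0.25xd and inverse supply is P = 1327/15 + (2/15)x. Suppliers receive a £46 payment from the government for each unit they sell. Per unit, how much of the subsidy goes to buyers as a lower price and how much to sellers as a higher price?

Buyers gain £30 per unit; sellers gain £16 per unit

Pre-subsidy: 199.25 - 0.25x = 1327/15 + (2/15)x gives x* = 289 and P* = 127.
With the subsidy, sellers receive Ps = Pb + 46 for each unit, where Pb is the price buyers pay.
On the curves, Pb = 199.25 - 0.25x and Ps = 1327/15 + (2/15)x; the wedge Ps − Pb = 46 gives 1327/15 + (2/15)x − (199.25 - 0.25x) = 46, so x' = 409.
Then Pb = 199.25 − 0.25·409 = 97 and Ps = 1327/15 + (2/15)·409 = 143.
Buyers' price falls by P* − Pb = 127 − 97 = 30; sellers' price rises by Ps − P* = 143 − 127 = 16.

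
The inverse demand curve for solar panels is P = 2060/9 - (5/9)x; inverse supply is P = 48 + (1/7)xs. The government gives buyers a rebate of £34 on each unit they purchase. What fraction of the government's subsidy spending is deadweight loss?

Pre-subsidy: 2060/9 - (5/9)x = 48 + (1/7)x gives x* = 259 and P* = 85.
With the rebate, buyers effectively pay Pb = Ps − 34, where Ps is the price sellers receive.
On the curves, Pb = 2060/9 - (5/9)x and Ps = 48 + (1/7)x; the wedge Ps − Pb = 34 gives 48 + (1/7)x − (2060/9 - (5/9)x) = 34, so x' = 6769/22.
Then Pb = 2060/9 − (5/9)·(6769/22) = 1275/22 and Ps = 48 + (1/7)·(6769/22) = 2023/22.
ΔCS = ½(259 + 6769/22)(85 − 1275/22) = 7417865/968; ΔPS = ½(259 + 6769/22)(2023/22 − 85) = 1907451/968.
Government spending = 34 × 6769/22 = 115073/11.
DWL = ½ × 34 × (6769/22 − 259) = 18207/22; fraction = (18207/22) / (115073/11) = 153/1934.

DWL / government spending = 153/1934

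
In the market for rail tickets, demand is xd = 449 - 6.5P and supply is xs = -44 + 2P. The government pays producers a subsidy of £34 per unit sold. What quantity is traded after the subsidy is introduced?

x' = 124

Pre-subsidy: 449 - 6.5P = -44 + 2P gives P* = 58, x* = 72.
With the subsidy, sellers receive Ps = Pb + 34 for each unit, where Pb is the price buyers pay.
Supply in terms of Pb becomes xs = -44 + 2(Pb + 34) = 24 + 2Pb. Setting this equal to demand: 449 - 6.5Pb = 24 + 2Pb, so Pb = 50.
Sellers receive Ps = 50 + 34 = 84; x' = 449 − 6.5·50 = 124.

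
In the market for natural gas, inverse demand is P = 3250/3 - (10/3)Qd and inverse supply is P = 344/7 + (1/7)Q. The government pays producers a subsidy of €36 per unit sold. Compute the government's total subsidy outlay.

Pre-subsidy: 3250/3 - (10/3)Q = 344/7 + (1/7)Q gives Q* = 21718/73 and P* = 6690/73.
With the subsidy, sellers receive Ps = Pb + 36 for each unit, where Pb is the price buyers pay.
On the curves, Pb = 3250/3 - (10/3)Q and Ps = 344/7 + (1/7)Q; the wedge Ps − Pb = 36 gives 344/7 + (1/7)Q − (3250/3 - (10/3)Q) = 36, so Q' = 22474/73.
Then Pb = 3250/3 − (10/3)·(22474/73) = 4170/73 and Ps = 344/7 + (1/7)·(22474/73) = 6798/73.
Government outlay = subsidy × quantity = 36 × 22474/73 = 809064/73.

Government cost = 809064/73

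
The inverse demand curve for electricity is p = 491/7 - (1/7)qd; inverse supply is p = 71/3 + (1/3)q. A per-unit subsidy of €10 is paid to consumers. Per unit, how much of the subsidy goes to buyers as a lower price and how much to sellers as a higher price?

Buyers gain €3 per unit; sellers gain €7 per unit

Pre-subsidy: 491/7 - (1/7)q = 71/3 + (1/3)q gives q* = 97.6 and p* = 56.2.
With the rebate, buyers effectively pay pb = ps − 10, where ps is the price sellers receive.
On the curves, pb = 491/7 - (1/7)q and ps = 71/3 + (1/3)q; the wedge ps − pb = 10 gives 71/3 + (1/3)q − (491/7 - (1/7)q) = 10, so q' = 118.6.
Then pb = 491/7 − (1/7)·118.6 = 53.2 and ps = 71/3 + (1/3)·118.6 = 63.2.
Buyers' price falls by p* − pb = 56.2 − 53.2 = 3; sellers' price rises by ps − p* = 63.2 − 56.2 = 7.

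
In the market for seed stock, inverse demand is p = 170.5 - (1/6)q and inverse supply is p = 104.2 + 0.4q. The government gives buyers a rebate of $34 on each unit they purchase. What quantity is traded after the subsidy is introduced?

q' = 177

Pre-subsidy: 170.5 - (1/6)q = 104.2 + 0.4q gives q* = 117 and p* = 151.
With the rebate, buyers effectively pay pb = ps − 34, where ps is the price sellers receive.
On the curves, pb = 170.5 - (1/6)q and ps = 104.2 + 0.4q; the wedge ps − pb = 34 gives 104.2 + 0.4q − (170.5 - (1/6)q) = 34, so q' = 177.
Then pb = 170.5 − (1/6)·177 = 141 and ps = 104.2 + 0.4·177 = 175.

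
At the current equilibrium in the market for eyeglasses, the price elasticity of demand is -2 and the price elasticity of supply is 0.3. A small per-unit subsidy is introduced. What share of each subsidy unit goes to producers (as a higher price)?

Producer share = 20/23

For a small subsidy around the equilibrium, the benefit split depends on the relative slopes, which at a point are proportional to the elasticities.
Buyer share = εs/(εs + |εd|) = 0.3/(0.3 + 2) = 3/23; seller share = |εd|/(εs + |εd|) = 20/23.
So producers capture 20/23 of the subsidy.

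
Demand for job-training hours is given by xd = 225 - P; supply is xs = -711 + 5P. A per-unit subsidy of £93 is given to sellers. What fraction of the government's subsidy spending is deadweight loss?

Pre-subsidy: 225 - P = -711 + 5P gives P* = 156, x* = 69.
With the subsidy, sellers receive Ps = Pb + 93 for each unit, where Pb is the price buyers pay.
Supply in terms of Pb becomes xs = -711 + 5(Pb + 93) = -246 + 5Pb. Setting this equal to demand: 225 - Pb = -246 + 5Pb, so Pb = 78.5.
Sellers receive Ps = 78.5 + 93 = 171.5; x' = 225 − 1·78.5 = 146.5.
ΔCS = ½(69 + 146.5)(156 − 78.5) = 8350.625; ΔPS = ½(69 + 146.5)(171.5 − 156) = 1670.125.
Government spending = 93 × 146.5 = 13624.5.
DWL = ½ × 93 × (146.5 − 69) = 3603.75; fraction = 3603.75 / 13624.5 = 155/586.

DWL / government spending = 155/586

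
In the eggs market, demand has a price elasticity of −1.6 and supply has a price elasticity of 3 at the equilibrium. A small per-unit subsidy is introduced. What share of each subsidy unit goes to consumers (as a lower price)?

Consumer share = 15/23

For a small subsidy around the equilibrium, the benefit split depends on the relative slopes, which at a point are proportional to the elasticities.
Buyer share = εs/(εs + |εd|) = 3/(3 + 1.6) = 15/23; seller share = |εd|/(εs + |εd|) = 8/23.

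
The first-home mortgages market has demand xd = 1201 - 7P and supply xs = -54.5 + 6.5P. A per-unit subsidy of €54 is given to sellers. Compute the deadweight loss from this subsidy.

Deadweight loss = €4914

Pre-subsidy: 1201 - 7P = -54.5 + 6.5P gives P* = 93, x* = 550.
With the subsidy, sellers receive Ps = Pb + 54 for each unit, where Pb is the price buyers pay.
Supply in terms of Pb becomes xs = -54.5 + 6.5(Pb + 54) = 296.5 + 6.5Pb. Setting this equal to demand: 1201 - 7Pb = 296.5 + 6.5Pb, so Pb = 67.
Sellers receive Ps = 67 + 54 = 121; x' = 1201 − 7·67 = 732.
The subsidy expands output by 732 − 550 = 182 past the efficient level; on those units the gap between marginal cost and willingness to pay runs from 0 up to 54.
DWL = ½ × 54 × 182 = 4914.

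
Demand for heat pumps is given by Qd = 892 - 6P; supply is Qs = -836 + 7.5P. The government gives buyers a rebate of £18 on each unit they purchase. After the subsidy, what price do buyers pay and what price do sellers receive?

Pre-subsidy: 892 - 6P = -836 + 7.5P gives P* = 128, Q* = 124.
With the rebate, buyers effectively pay Pb = Ps − 18, where Ps is the price sellers receive.
Demand in terms of Ps becomes Qd = 892 − 6(Ps − 18) = 1000 - 6Ps. Setting this equal to supply: 1000 - 6Ps = -836 + 7.5Ps, so Ps = 136.
Buyers pay Pb = 136 − 18 = 118; Q' = -836 + 7.5·136 = 184.

Buyers pay £118; sellers receive £136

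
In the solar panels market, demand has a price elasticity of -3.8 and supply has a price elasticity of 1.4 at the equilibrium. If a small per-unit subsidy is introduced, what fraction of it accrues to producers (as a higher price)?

For a small subsidy around the equilibrium, the benefit split depends on the relative slopes, which at a point are proportional to the elasticities.
Buyer share = εs/(εs + |εd|) = 1.4/(1.4 + 3.8) = 7/26; seller share = |εd|/(εs + |εd|) = 19/26.
So producers capture 19/26 of the subsidy.

Producer share = 19/26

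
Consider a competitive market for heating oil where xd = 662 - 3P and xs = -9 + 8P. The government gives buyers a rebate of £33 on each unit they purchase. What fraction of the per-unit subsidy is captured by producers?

Producer share = 3/11

Pre-subsidy: 662 - 3P = -9 + 8P gives P* = 61, x* = 479.
With the rebate, buyers effectively pay Pb = Ps − 33, where Ps is the price sellers receive.
Demand in terms of Ps becomes xd = 662 − 3(Ps − 33) = 761 - 3Ps. Setting this equal to supply: 761 - 3Ps = -9 + 8Ps, so Ps = 70.
Buyers pay Pb = 70 − 33 = 37; x' = -9 + 8·70 = 551.
Buyers' price falls by P* − Pb = 61 − 37 = 24; sellers' price rises by Ps − P* = 70 − 61 = 9.
So producers capture 9/33 = 3/11 of each unit of subsidy.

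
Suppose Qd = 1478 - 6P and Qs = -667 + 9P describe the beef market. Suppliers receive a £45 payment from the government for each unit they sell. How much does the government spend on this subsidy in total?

Government cost = £35190

Pre-subsidy: 1478 - 6P = -667 + 9P gives P* = 143, Q* = 620.
With the subsidy, sellers receive Ps = Pb + 45 for each unit, where Pb is the price buyers pay.
Supply in terms of Pb becomes Qs = -667 + 9(Pb + 45) = -262 + 9Pb. Setting this equal to demand: 1478 - 6Pb = -262 + 9Pb, so Pb = 116.
Sellers receive Ps = 116 + 45 = 161; Q' = 1478 − 6·116 = 782.
Government outlay = subsidy × quantity = 45 × 782 = 35190.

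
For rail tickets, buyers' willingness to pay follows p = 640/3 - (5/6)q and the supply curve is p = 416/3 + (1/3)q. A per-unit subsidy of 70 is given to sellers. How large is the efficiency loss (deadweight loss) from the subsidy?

Pre-subsidy: 640/3 - (5/6)q = 416/3 + (1/3)q gives q* = 64 and p* = 160.
With the subsidy, sellers receive ps = pb + 70 for each unit, where pb is the price buyers pay.
On the curves, pb = 640/3 - (5/6)q and ps = 416/3 + (1/3)q; the wedge ps − pb = 70 gives 416/3 + (1/3)q − (640/3 - (5/6)q) = 70, so q' = 124.
Then pb = 640/3 − (5/6)·124 = 110 and ps = 416/3 + (1/3)·124 = 180.
The subsidy expands output by 124 − 64 = 60 past the efficient level; on those units the gap between marginal cost and willingness to pay runs from 0 up to 70.
DWL = ½ × 70 × 60 = 2100.

Deadweight loss = 2100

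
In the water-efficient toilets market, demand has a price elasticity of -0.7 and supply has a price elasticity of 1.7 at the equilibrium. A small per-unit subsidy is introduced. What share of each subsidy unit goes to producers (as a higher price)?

Producer share = 7/24

For a small subsidy around the equilibrium, the benefit split depends on the relative slopes, which at a point are proportional to the elasticities.
Buyer share = εs/(εs + |εd|) = 1.7/(1.7 + 0.7) = 17/24; seller share = |εd|/(εs + |εd|) = 7/24.
So producers capture 7/24 of the subsidy.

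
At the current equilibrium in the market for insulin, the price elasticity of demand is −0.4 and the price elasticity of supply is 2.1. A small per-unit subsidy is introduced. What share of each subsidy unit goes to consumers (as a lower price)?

Consumer share = 0.84

For a small subsidy around the equilibrium, the benefit split depends on the relative slopes, which at a point are proportional to the elasticities.
Buyer share = εs/(εs + |εd|) = 2.1/(2.1 + 0.4) = 0.84; seller share = |εd|/(εs + |εd|) = 0.16.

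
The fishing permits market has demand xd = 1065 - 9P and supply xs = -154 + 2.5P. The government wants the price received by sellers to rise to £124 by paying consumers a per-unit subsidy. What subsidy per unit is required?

Required subsidy s = £23 per unit

At a seller price of 124, quantity supplied is -154 + 2.5·124 = 156.
Buyers absorb 156 only when they pay Pb with 1065 − 9·Pb = 156, i.e. Pb = 101.
s = Ps − Pb = 124 − 101 = 23.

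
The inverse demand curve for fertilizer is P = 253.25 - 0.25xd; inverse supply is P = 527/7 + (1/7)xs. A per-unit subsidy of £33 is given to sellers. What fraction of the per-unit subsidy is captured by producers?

Pre-subsidy: 253.25 - 0.25x = 527/7 + (1/7)x gives x* = 453 and P* = 140.
With the subsidy, sellers receive Ps = Pb + 33 for each unit, where Pb is the price buyers pay.
On the curves, Pb = 253.25 - 0.25x and Ps = 527/7 + (1/7)x; the wedge Ps − Pb = 33 gives 527/7 + (1/7)x − (253.25 - 0.25x) = 33, so x' = 537.
Then Pb = 253.25 − 0.25·537 = 119 and Ps = 527/7 + (1/7)·537 = 152.
Buyers' price falls by P* − Pb = 140 − 119 = 21; sellers' price rises by Ps − P* = 152 − 140 = 12.
So producers capture 12/33 = 4/11 of each unit of subsidy.

Producer share = 4/11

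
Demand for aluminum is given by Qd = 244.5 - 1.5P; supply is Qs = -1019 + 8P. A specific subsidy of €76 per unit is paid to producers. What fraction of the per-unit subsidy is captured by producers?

Pre-subsidy: 244.5 - 1.5P = -1019 + 8P gives P* = 133, Q* = 45.
With the subsidy, sellers receive Ps = Pb + 76 for each unit, where Pb is the price buyers pay.
Supply in terms of Pb becomes Qs = -1019 + 8(Pb + 76) = -411 + 8Pb. Setting this equal to demand: 244.5 - 1.5Pb = -411 + 8Pb, so Pb = 69.
Sellers receive Ps = 69 + 76 = 145; Q' = 244.5 − 1.5·69 = 141.
Buyers' price falls by P* − Pb = 133 − 69 = 64; sellers' price rises by Ps − P* = 145 − 133 = 12.
So producers capture 12/76 = 3/19 of each unit of subsidy.

Producer share = 3/19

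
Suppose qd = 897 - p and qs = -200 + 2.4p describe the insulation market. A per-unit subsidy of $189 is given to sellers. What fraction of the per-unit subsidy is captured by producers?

Pre-subsidy: 897 - p = -200 + 2.4p gives p* = 5485/17, q* = 9764/17.
With the subsidy, sellers receive ps = pb + 189 for each unit, where pb is the price buyers pay.
Supply in terms of pb becomes qs = -200 + 2.4(pb + 189) = 253.6 + 2.4pb. Setting this equal to demand: 897 - pb = 253.6 + 2.4pb, so pb = 3217/17.
Sellers receive ps = 3217/17 + 189 = 6430/17; q' = 897 − 1·(3217/17) = 12032/17.
Buyers' price falls by p* − pb = 5485/17 − 3217/17 = 2268/17; sellers' price rises by ps − p* = 6430/17 − 5485/17 = 945/17.
So producers capture (945/17)/189 = 5/17 of each unit of subsidy.

Producer share = 5/17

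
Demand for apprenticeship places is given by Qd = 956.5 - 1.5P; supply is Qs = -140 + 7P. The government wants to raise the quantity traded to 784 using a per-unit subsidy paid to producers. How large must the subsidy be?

At Q = 784, invert demand for the buyer price: Pb = (956.5 − 784)/1.5 = 115; invert supply for the seller price: Ps = (784 − (-140))/7 = 132.
The subsidy must fill the gap: s = Ps − Pb = 132 − 115 = 17.

Required subsidy s = 17 per unit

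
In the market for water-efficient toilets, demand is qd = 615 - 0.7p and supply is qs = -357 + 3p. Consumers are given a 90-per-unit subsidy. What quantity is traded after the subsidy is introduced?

Pre-subsidy: 615 - 0.7p = -357 + 3p gives p* = 9720/37, q* = 15951/37.
With the rebate, buyers effectively pay pb = ps − 90, where ps is the price sellers receive.
Demand in terms of ps becomes qd = 615 − 0.7(ps − 90) = 678 - 0.7ps. Setting this equal to supply: 678 - 0.7ps = -357 + 3ps, so ps = 10350/37.
Buyers pay pb = 10350/37 − 90 = 7020/37; q' = -357 + 3·(10350/37) = 17841/37.

q' = 17841/37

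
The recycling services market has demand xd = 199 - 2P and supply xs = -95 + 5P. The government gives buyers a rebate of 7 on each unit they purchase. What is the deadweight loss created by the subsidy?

Deadweight loss = 35

Pre-subsidy: 199 - 2P = -95 + 5P gives P* = 42, x* = 115.
With the rebate, buyers effectively pay Pb = Ps − 7, where Ps is the price sellers receive.
Demand in terms of Ps becomes xd = 199 − 2(Ps − 7) = 213 - 2Ps. Setting this equal to supply: 213 - 2Ps = -95 + 5Ps, so Ps = 44.
Buyers pay Pb = 44 − 7 = 37; x' = -95 + 5·44 = 125.
The subsidy expands output by 125 − 115 = 10 past the efficient level; on those units the gap between marginal cost and willingness to pay runs from 0 up to 7.
DWL = ½ × 7 × 10 = 35.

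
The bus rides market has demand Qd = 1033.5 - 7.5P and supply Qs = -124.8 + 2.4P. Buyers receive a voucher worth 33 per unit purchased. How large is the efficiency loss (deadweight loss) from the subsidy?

Pre-subsidy: 1033.5 - 7.5P = -124.8 + 2.4P gives P* = 117, Q* = 156.
With the rebate, buyers effectively pay Pb = Ps − 33, where Ps is the price sellers receive.
Demand in terms of Ps becomes Qd = 1033.5 − 7.5(Ps − 33) = 1281 - 7.5Ps. Setting this equal to supply: 1281 - 7.5Ps = -124.8 + 2.4Ps, so Ps = 142.
Buyers pay Pb = 142 − 33 = 109; Q' = -124.8 + 2.4·142 = 216.
The subsidy expands output by 216 − 156 = 60 past the efficient level; on those units the gap between marginal cost and willingness to pay runs from 0 up to 33.
DWL = ½ × 33 × 60 = 990.

Deadweight loss = 990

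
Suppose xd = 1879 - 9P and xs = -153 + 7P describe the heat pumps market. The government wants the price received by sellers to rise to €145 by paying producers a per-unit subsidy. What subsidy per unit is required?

At a seller price of 145, quantity supplied is -153 + 7·145 = 862.
Buyers absorb 862 only when they pay Pb with 1879 − 9·Pb = 862, i.e. Pb = 113.
s = Ps − Pb = 145 − 113 = 32.

Required subsidy s = €32 per unit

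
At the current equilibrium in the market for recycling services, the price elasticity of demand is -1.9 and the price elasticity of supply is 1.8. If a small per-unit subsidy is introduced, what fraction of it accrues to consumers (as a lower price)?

For a small subsidy around the equilibrium, the benefit split depends on the relative slopes, which at a point are proportional to the elasticities.
Buyer share = εs/(εs + |εd|) = 1.8/(1.8 + 1.9) = 18/37; seller share = |εd|/(εs + |εd|) = 19/37.

Consumer share = 18/37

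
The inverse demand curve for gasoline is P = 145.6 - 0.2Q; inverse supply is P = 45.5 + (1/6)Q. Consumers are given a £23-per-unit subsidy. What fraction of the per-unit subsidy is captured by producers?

Producer share = 5/11

Pre-subsidy: 145.6 - 0.2Q = 45.5 + (1/6)Q gives Q* = 273 and P* = 91.
With the rebate, buyers effectively pay Pb = Ps − 23, where Ps is the price sellers receive.
On the curves, Pb = 145.6 - 0.2Q and Ps = 45.5 + (1/6)Q; the wedge Ps − Pb = 23 gives 45.5 + (1/6)Q − (145.6 - 0.2Q) = 23, so Q' = 3693/11.
Then Pb = 145.6 − 0.2·(3693/11) = 863/11 and Ps = 45.5 + (1/6)·(3693/11) = 1116/11.
Buyers' price falls by P* − Pb = 91 − 863/11 = 138/11; sellers' price rises by Ps − P* = 1116/11 − 91 = 115/11.
So producers capture (115/11)/23 = 5/11 of each unit of subsidy.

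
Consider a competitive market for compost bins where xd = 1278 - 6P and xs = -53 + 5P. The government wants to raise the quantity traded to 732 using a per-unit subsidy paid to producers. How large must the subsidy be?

Required subsidy s = 66 per unit

At x = 732, invert demand for the buyer price: Pb = (1278 − 732)/6 = 91; invert supply for the seller price: Ps = (732 − (-53))/5 = 157.
The subsidy must fill the gap: s = Ps − Pb = 157 − 91 = 66.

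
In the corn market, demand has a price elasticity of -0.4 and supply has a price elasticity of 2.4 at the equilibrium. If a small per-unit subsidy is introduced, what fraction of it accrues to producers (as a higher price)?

For a small subsidy around the equilibrium, the benefit split depends on the relative slopes, which at a point are proportional to the elasticities.
Buyer share = εs/(εs + |εd|) = 2.4/(2.4 + 0.4) = 6/7; seller share = |εd|/(εs + |εd|) = 1/7.
So producers capture 1/7 of the subsidy.

Producer share = 1/7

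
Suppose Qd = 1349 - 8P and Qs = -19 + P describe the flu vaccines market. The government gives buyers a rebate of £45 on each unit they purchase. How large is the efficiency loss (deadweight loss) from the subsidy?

Pre-subsidy: 1349 - 8P = -19 + P gives P* = 152, Q* = 133.
With the rebate, buyers effectively pay Pb = Ps − 45, where Ps is the price sellers receive.
Demand in terms of Ps becomes Qd = 1349 − 8(Ps − 45) = 1709 - 8Ps. Setting this equal to supply: 1709 - 8Ps = -19 + Ps, so Ps = 192.
Buyers pay Pb = 192 − 45 = 147; Q' = -19 + 1·192 = 173.
The subsidy expands output by 173 − 133 = 40 past the efficient level; on those units the gap between marginal cost and willingness to pay runs from 0 up to 45.
DWL = ½ × 45 × 40 = 900.

Deadweight loss = £900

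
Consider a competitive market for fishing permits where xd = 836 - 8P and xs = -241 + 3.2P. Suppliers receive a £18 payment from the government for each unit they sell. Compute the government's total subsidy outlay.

Government cost = 13590/7

Pre-subsidy: 836 - 8P = -241 + 3.2P gives P* = 5385/56, x* = 467/7.
With the subsidy, sellers receive Ps = Pb + 18 for each unit, where Pb is the price buyers pay.
Supply in terms of Pb becomes xs = -241 + 3.2(Pb + 18) = -183.4 + 3.2Pb. Setting this equal to demand: 836 - 8Pb = -183.4 + 3.2Pb, so Pb = 5097/56.
Sellers receive Ps = 5097/56 + 18 = 6105/56; x' = 836 − 8·(5097/56) = 755/7.
Government outlay = subsidy × quantity = 18 × 755/7 = 13590/7.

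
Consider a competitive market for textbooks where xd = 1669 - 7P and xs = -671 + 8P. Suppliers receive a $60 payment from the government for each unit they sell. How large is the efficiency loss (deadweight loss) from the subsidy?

Deadweight loss = $6720

Pre-subsidy: 1669 - 7P = -671 + 8P gives P* = 156, x* = 577.
With the subsidy, sellers receive Ps = Pb + 60 for each unit, where Pb is the price buyers pay.
Supply in terms of Pb becomes xs = -671 + 8(Pb + 60) = -191 + 8Pb. Setting this equal to demand: 1669 - 7Pb = -191 + 8Pb, so Pb = 124.
Sellers receive Ps = 124 + 60 = 184; x' = 1669 − 7·124 = 801.
The subsidy expands output by 801 − 577 = 224 past the efficient level; on those units the gap between marginal cost and willingness to pay runs from 0 up to 60.
DWL = ½ × 60 × 224 = 6720.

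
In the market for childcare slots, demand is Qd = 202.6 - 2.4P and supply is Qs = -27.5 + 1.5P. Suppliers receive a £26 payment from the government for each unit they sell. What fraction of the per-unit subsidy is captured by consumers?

Pre-subsidy: 202.6 - 2.4P = -27.5 + 1.5P gives P* = 59, Q* = 61.
With the subsidy, sellers receive Ps = Pb + 26 for each unit, where Pb is the price buyers pay.
Supply in terms of Pb becomes Qs = -27.5 + 1.5(Pb + 26) = 11.5 + 1.5Pb. Setting this equal to demand: 202.6 - 2.4Pb = 11.5 + 1.5Pb, so Pb = 49.
Sellers receive Ps = 49 + 26 = 75; Q' = 202.6 − 2.4·49 = 85.
Buyers' price falls by P* − Pb = 59 − 49 = 10; sellers' price rises by Ps − P* = 75 − 59 = 16.
So consumers capture 10/26 = 5/13 of each unit of subsidy.

Consumer share = 5/13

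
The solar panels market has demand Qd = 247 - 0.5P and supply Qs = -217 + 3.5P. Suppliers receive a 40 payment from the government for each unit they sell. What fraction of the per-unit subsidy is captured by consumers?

Consumer share = 0.875

Pre-subsidy: 247 - 0.5P = -217 + 3.5P gives P* = 116, Q* = 189.
With the subsidy, sellers receive Ps = Pb + 40 for each unit, where Pb is the price buyers pay.
Supply in terms of Pb becomes Qs = -217 + 3.5(Pb + 40) = -77 + 3.5Pb. Setting this equal to demand: 247 - 0.5Pb = -77 + 3.5Pb, so Pb = 81.
Sellers receive Ps = 81 + 40 = 121; Q' = 247 − 0.5·81 = 206.5.
Buyers' price falls by P* − Pb = 116 − 81 = 35; sellers' price rises by Ps − P* = 121 − 116 = 5.
So consumers capture 35/40 = 0.875 of each unit of subsidy.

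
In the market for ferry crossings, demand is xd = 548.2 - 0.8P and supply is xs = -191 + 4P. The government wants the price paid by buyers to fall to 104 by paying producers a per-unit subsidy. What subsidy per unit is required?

Required subsidy s = 60 per unit

At a buyer price of 104, quantity demanded is 548.2 − 0.8·104 = 465.
Sellers supply 465 only when they receive Ps with -191 + 4·Ps = 465, i.e. Ps = 164.
s = Ps − Pb = 164 − 104 = 60.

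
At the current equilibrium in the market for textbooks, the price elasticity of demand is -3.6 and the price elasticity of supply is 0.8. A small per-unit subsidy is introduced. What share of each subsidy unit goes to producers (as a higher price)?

For a small subsidy around the equilibrium, the benefit split depends on the relative slopes, which at a point are proportional to the elasticities.
Buyer share = εs/(εs + |εd|) = 0.8/(0.8 + 3.6) = 2/11; seller share = |εd|/(εs + |εd|) = 9/11.
So producers capture 9/11 of the subsidy.

Producer share = 9/11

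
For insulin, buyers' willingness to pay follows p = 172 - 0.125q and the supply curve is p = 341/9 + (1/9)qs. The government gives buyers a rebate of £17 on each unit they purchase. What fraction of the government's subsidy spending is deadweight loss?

Pre-subsidy: 172 - 0.125q = 341/9 + (1/9)q gives q* = 568 and p* = 101.
With the rebate, buyers effectively pay pb = ps − 17, where ps is the price sellers receive.
On the curves, pb = 172 - 0.125q and ps = 341/9 + (1/9)q; the wedge ps − pb = 17 gives 341/9 + (1/9)q − (172 - 0.125q) = 17, so q' = 640.
Then pb = 172 − 0.125·640 = 92 and ps = 341/9 + (1/9)·640 = 109.
ΔCS = ½(568 + 640)(101 − 92) = 5436; ΔPS = ½(568 + 640)(109 − 101) = 4832.
Government spending = 17 × 640 = 10880.
DWL = ½ × 17 × (640 − 568) = 612; fraction = 612 / 10880 = 0.05625.

DWL / government spending = 0.05625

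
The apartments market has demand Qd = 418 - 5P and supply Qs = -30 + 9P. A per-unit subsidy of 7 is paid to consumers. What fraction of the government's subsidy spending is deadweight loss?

Pre-subsidy: 418 - 5P = -30 + 9P gives P* = 32, Q* = 258.
With the rebate, buyers effectively pay Pb = Ps − 7, where Ps is the price sellers receive.
Demand in terms of Ps becomes Qd = 418 − 5(Ps − 7) = 453 - 5Ps. Setting this equal to supply: 453 - 5Ps = -30 + 9Ps, so Ps = 34.5.
Buyers pay Pb = 34.5 − 7 = 27.5; Q' = -30 + 9·34.5 = 280.5.
ΔCS = ½(258 + 280.5)(32 − 27.5) = 1211.625; ΔPS = ½(258 + 280.5)(34.5 − 32) = 673.125.
Government spending = 7 × 280.5 = 1963.5.
DWL = ½ × 7 × (280.5 − 258) = 78.75; fraction = 78.75 / 1963.5 = 15/374.

DWL / government spending = 15/374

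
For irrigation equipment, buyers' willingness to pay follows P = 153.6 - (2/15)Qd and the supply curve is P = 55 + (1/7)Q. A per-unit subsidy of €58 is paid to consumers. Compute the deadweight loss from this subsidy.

Pre-subsidy: 153.6 - (2/15)Q = 55 + (1/7)Q gives Q* = 357 and P* = 106.
With the rebate, buyers effectively pay Pb = Ps − 58, where Ps is the price sellers receive.
On the curves, Pb = 153.6 - (2/15)Q and Ps = 55 + (1/7)Q; the wedge Ps − Pb = 58 gives 55 + (1/7)Q − (153.6 - (2/15)Q) = 58, so Q' = 567.
Then Pb = 153.6 − (2/15)·567 = 78 and Ps = 55 + (1/7)·567 = 136.
The subsidy expands output by 567 − 357 = 210 past the efficient level; on those units the gap between marginal cost and willingness to pay runs from 0 up to 58.
DWL = ½ × 58 × 210 = 6090.

Deadweight loss = €6090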